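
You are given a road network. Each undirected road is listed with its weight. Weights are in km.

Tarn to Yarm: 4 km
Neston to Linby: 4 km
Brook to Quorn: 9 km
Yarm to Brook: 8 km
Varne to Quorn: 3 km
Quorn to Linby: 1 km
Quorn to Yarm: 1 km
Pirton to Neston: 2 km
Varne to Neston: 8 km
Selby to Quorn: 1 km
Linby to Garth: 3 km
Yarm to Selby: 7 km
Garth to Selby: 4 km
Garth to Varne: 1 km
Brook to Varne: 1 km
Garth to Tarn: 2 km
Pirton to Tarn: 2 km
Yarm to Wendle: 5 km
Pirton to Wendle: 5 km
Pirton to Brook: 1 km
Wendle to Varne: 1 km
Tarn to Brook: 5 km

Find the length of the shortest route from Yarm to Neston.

Running Dijkstra from Yarm:
Yarm: 0
Quorn: 1  (via Yarm)
Linby: 2  (via Quorn)
Selby: 2  (via Quorn)
Tarn: 4  (via Yarm)
Varne: 4  (via Quorn)
Wendle: 5  (via Yarm)
Brook: 5  (via Varne)
Garth: 5  (via Linby)
Pirton: 6  (via Tarn)
Neston: 6  (via Linby)
Shortest route: Yarm → Quorn → Linby → Neston = 6 km.

6 km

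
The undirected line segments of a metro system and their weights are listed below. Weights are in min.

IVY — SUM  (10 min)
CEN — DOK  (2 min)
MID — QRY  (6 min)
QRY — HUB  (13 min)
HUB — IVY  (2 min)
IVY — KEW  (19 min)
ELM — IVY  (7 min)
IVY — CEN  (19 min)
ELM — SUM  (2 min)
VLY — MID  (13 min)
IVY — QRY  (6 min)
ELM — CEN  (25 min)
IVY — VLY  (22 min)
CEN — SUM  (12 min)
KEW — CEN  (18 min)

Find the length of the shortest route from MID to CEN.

31 min

Running Dijkstra from MID:
MID: 0
QRY: 6  (via MID)
IVY: 12  (via QRY)
VLY: 13  (via MID)
HUB: 14  (via IVY)
ELM: 19  (via IVY)
SUM: 21  (via ELM)
KEW: 31  (via IVY)
CEN: 31  (via IVY)
Shortest route: MID → QRY → IVY → CEN = 31 min.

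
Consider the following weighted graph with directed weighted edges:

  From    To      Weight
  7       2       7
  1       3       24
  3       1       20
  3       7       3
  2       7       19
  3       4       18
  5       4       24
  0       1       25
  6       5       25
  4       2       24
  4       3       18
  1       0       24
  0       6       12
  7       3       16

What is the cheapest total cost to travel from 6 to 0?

Settle nodes by increasing distance from 6:
6: 0
5: 25  (via 6)
4: 49  (via 5)
3: 67  (via 4)
7: 70  (via 3)
2: 73  (via 4)
1: 87  (via 3)
0: 111  (via 1)
Shortest route: 6–5–4–3–1–0 = 111.

111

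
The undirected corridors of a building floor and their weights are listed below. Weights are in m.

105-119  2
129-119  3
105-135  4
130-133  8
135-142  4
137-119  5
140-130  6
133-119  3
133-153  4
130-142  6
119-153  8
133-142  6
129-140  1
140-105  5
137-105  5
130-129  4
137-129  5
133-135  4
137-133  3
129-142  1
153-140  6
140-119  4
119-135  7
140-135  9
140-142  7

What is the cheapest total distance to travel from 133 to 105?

5 m

Enumerating some paths:
133 → 119 → 105: 3+2 = 5
133 → 137 → 105: 3+5 = 8
133 → 135 → 105: 4+4 = 8
133 → 137 → 119 → 105: 3+5+2 = 10
The minimum is 5 m via 133 → 119 → 105.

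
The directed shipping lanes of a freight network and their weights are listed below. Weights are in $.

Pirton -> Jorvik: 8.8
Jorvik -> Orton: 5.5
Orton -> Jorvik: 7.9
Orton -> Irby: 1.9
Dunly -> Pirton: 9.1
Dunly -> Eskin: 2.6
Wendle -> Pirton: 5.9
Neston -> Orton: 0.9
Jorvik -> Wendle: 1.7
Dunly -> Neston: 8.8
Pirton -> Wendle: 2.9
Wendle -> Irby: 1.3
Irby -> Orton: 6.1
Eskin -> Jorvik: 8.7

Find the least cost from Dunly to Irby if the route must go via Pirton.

$13.3

Best Dunly to Pirton: Dunly–Pirton costing 9.1
Best Pirton to Irby: Pirton–Wendle–Irby costing 4.2
Total via Pirton: 9.1 + 4.2 = $13.3.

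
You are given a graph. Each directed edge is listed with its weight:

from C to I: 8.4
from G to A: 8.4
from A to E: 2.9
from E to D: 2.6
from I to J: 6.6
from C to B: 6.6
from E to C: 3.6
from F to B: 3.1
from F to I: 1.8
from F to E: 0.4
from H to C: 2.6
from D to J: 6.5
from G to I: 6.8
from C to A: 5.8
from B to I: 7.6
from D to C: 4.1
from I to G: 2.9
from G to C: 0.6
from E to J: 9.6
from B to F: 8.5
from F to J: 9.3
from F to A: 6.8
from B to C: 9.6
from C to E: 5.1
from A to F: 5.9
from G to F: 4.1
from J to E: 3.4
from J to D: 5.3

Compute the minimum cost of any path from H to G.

13.9

Shortest distances from H:
H: 0
C: 2.6  (via H)
E: 7.7  (via C)
A: 8.4  (via C)
B: 9.2  (via C)
D: 10.3  (via E)
I: 11  (via C)
G: 13.9  (via I)
Shortest route: H → C → I → G = 13.9.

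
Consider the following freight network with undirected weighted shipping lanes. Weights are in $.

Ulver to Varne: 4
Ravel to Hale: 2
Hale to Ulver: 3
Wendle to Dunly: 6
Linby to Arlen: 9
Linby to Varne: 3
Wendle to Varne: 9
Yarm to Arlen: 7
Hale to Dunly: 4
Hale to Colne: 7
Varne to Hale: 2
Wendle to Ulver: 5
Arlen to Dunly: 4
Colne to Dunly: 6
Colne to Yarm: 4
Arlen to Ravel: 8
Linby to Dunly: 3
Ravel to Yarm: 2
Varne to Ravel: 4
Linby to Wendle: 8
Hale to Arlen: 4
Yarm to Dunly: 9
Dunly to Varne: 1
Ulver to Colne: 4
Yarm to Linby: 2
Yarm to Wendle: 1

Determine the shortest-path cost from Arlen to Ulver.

$7

Settle nodes by increasing distance from Arlen:
Arlen: 0
Hale: 4  (via Arlen)
Dunly: 4  (via Arlen)
Varne: 5  (via Dunly)
Ravel: 6  (via Hale)
Linby: 7  (via Dunly)
Ulver: 7  (via Hale)
Shortest route: Arlen–Hale–Ulver = $7.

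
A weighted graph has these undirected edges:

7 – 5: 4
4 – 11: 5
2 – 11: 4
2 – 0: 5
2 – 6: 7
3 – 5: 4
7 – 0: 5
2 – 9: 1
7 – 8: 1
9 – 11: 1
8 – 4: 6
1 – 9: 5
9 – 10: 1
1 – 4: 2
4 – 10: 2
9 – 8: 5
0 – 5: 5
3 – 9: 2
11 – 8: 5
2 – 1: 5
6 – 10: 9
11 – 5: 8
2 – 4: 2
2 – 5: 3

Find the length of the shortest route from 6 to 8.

Compare a few routes:
6 → 2 → 9 → 11 → 8: 7+1+1+5 = 14
6 → 10 → 9 → 8: 9+1+5 = 15
6 → 2 → 5 → 7 → 8: 7+3+4+1 = 15
6 → 2 → 9 → 8: 7+1+5 = 13
Cheapest is 6 → 2 → 9 → 8 at 13.

13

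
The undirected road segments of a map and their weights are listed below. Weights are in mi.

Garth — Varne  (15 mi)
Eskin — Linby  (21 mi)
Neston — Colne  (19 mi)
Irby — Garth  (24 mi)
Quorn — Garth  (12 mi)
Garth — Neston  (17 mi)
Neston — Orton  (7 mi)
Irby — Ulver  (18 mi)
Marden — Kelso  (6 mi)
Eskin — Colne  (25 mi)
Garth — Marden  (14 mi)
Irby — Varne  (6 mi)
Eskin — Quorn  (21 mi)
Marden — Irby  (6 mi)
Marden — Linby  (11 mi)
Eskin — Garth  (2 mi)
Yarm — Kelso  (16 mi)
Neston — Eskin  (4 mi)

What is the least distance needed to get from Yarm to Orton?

49 mi

Compare a few routes:
Yarm - Kelso - Marden - Garth - Eskin - Neston - Orton: 16+6+14+2+4+7 = 49
Yarm - Kelso - Marden - Garth - Neston - Orton: 16+6+14+17+7 = 60
Yarm - Kelso - Marden - Irby - Varne - Garth - Eskin - Neston - Orton: 16+6+6+6+15+2+4+7 = 62
The minimum is 49 mi via Yarm - Kelso - Marden - Garth - Eskin - Neston - Orton.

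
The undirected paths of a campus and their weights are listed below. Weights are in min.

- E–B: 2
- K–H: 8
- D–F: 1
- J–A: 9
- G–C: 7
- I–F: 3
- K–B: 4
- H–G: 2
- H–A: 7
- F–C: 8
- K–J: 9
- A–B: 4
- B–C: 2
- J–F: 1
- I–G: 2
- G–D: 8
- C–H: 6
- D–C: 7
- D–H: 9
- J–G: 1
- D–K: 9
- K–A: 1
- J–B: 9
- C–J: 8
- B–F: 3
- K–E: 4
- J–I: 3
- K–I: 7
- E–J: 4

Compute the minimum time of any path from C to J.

Settle nodes by increasing distance from C:
C: 0
B: 2  (via C)
E: 4  (via B)
F: 5  (via B)
A: 6  (via B)
D: 6  (via F)
H: 6  (via C)
J: 6  (via F)
Shortest route: C–B–F–J = 6 min.

6 min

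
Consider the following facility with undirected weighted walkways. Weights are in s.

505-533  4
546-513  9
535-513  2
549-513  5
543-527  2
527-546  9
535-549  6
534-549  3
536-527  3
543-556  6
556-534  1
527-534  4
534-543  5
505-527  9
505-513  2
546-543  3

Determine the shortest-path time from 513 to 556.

Settle nodes by increasing distance from 513:
513: 0
505: 2  (via 513)
535: 2  (via 513)
549: 5  (via 513)
533: 6  (via 505)
534: 8  (via 549)
546: 9  (via 513)
556: 9  (via 534)
Shortest route: 513 → 549 → 534 → 556 = 9 s.

9 s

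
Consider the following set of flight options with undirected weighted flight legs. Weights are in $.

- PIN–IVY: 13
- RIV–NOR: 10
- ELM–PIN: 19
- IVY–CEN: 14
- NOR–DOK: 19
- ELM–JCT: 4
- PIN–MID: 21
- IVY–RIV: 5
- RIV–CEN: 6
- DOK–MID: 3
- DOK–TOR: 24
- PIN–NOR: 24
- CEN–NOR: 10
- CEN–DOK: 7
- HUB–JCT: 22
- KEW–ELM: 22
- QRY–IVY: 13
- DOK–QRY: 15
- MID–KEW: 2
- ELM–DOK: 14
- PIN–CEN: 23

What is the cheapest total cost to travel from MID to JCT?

$21

Candidate routes:
MID → KEW → ELM → JCT: 2+22+4 = 28
MID → DOK → ELM → JCT: 3+14+4 = 21
Cheapest is MID → DOK → ELM → JCT at $21.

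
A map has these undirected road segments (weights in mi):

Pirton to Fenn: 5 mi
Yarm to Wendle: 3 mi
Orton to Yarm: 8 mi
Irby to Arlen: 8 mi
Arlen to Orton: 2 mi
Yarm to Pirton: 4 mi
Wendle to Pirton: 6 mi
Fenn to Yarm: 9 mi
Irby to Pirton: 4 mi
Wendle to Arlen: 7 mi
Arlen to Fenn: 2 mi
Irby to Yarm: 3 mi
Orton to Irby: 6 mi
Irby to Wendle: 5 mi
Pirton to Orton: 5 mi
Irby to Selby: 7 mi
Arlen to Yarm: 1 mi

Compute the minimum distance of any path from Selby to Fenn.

13 mi

Settle nodes by increasing distance from Selby:
Selby: 0
Irby: 7  (via Selby)
Yarm: 10  (via Irby)
Pirton: 11  (via Irby)
Arlen: 11  (via Yarm)
Wendle: 12  (via Irby)
Fenn: 13  (via Arlen)
Shortest route: Selby–Irby–Yarm–Arlen–Fenn = 13 mi.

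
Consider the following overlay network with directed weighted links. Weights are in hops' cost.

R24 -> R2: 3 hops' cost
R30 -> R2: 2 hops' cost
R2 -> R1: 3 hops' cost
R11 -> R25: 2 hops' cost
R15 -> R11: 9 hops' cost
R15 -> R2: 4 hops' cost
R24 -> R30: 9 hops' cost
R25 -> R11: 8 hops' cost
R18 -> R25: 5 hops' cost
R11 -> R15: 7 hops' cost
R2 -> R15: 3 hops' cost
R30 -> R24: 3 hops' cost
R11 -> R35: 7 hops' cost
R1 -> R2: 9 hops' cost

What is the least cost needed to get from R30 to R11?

Compare a few routes:
R30 → R24 → R2 → R15 → R11: 3+3+3+9 = 18
R30 → R2 → R15 → R11: 2+3+9 = 14
The minimum is 14 hops' cost via R30 → R2 → R15 → R11.

14 hops' cost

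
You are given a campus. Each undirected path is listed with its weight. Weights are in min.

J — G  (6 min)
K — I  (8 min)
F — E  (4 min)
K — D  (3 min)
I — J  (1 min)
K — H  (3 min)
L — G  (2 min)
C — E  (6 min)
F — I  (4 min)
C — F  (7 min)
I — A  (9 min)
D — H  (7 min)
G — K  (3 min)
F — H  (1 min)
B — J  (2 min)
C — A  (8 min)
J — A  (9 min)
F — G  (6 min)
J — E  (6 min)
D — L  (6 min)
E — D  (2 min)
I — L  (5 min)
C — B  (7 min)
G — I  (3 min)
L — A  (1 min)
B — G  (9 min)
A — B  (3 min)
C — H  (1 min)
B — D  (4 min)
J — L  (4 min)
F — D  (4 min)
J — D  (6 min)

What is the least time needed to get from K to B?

7 min

Running Dijkstra from K:
K: 0
D: 3  (via K)
G: 3  (via K)
H: 3  (via K)
C: 4  (via H)
F: 4  (via H)
E: 5  (via D)
L: 5  (via G)
A: 6  (via L)
I: 6  (via G)
B: 7  (via D)
Shortest route: K–D–B = 7 min.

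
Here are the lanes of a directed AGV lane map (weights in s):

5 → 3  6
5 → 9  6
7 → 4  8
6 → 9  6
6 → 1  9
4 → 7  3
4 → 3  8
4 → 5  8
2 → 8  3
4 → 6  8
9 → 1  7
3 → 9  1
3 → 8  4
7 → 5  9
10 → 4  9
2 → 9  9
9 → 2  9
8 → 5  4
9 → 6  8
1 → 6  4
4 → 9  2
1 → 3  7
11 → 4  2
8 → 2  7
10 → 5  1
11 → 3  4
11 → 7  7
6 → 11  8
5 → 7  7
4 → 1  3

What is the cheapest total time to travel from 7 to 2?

19 s

Settle nodes by increasing distance from 7:
7: 0
4: 8  (via 7)
5: 9  (via 7)
9: 10  (via 4)
1: 11  (via 4)
3: 15  (via 5)
6: 15  (via 1)
2: 19  (via 9)
Shortest route: 7–4–9–2 = 19 s.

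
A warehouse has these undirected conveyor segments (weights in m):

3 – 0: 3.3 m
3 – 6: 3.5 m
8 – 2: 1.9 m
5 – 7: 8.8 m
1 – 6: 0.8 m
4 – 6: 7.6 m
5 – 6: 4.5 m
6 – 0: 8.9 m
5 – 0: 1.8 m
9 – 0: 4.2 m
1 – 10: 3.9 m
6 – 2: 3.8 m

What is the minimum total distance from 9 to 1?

Settle nodes by increasing distance from 9:
9: 0
0: 4.2  (via 9)
5: 6  (via 0)
3: 7.5  (via 0)
6: 10.5  (via 5)
1: 11.3  (via 6)
Shortest route: 9 → 0 → 5 → 6 → 1 = 11.3 m.

11.3 m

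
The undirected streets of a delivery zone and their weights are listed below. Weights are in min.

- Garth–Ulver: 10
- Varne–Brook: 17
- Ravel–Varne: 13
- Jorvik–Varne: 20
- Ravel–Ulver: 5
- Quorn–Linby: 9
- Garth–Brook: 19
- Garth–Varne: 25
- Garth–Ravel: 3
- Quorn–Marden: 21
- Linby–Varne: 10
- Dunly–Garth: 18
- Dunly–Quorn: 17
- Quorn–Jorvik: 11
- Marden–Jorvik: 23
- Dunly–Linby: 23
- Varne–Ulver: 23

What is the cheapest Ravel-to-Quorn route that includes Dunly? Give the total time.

38 min

Shortest Ravel→Dunly: Ravel–Garth–Dunly = 21
Shortest Dunly→Quorn: Dunly–Quorn = 17
Total via Dunly: 21 + 17 = 38 min.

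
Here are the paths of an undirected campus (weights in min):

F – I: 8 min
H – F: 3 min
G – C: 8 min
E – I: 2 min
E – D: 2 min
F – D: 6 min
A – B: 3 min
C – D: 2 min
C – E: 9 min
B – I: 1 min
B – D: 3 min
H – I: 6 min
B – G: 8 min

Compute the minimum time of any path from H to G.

Running Dijkstra from H:
H: 0
F: 3  (via H)
I: 6  (via H)
B: 7  (via I)
E: 8  (via I)
D: 9  (via F)
A: 10  (via B)
C: 11  (via D)
G: 15  (via B)
Shortest route: H–I–B–G = 15 min.

15 min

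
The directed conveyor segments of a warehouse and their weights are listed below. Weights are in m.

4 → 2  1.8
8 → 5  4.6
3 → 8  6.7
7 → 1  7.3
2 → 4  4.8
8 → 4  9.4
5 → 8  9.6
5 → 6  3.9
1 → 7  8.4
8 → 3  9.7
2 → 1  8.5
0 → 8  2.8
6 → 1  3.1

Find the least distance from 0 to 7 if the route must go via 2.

Shortest 0→2: 0 → 8 → 4 → 2 = 14
Shortest 2→7: 2 → 1 → 7 = 16.9
Total via 2: 14 + 16.9 = 30.9 m.

30.9 m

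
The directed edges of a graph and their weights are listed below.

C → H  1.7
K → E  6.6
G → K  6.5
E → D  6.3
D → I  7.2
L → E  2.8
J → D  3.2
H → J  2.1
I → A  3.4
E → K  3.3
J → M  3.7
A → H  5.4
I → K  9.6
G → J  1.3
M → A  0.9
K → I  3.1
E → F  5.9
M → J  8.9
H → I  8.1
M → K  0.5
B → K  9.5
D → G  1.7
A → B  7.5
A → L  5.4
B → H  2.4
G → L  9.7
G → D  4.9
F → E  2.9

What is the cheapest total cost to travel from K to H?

11.9

Running Dijkstra from K:
K: 0
I: 3.1  (via K)
A: 6.5  (via I)
E: 6.6  (via K)
H: 11.9  (via A)
Shortest route: K–I–A–H = 11.9.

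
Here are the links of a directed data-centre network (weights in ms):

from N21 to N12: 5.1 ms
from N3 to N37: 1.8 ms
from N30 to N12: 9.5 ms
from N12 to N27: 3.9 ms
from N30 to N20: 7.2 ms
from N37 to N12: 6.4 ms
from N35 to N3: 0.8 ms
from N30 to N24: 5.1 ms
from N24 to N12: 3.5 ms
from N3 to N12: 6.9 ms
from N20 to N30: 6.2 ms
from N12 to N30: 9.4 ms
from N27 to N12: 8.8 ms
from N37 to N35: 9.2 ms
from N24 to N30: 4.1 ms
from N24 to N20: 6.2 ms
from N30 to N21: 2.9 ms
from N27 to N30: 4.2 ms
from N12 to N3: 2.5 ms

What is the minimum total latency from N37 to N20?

Running Dijkstra from N37:
N37: 0
N12: 6.4  (via N37)
N3: 8.9  (via N12)
N35: 9.2  (via N37)
N27: 10.3  (via N12)
N30: 14.5  (via N27)
N21: 17.4  (via N30)
N24: 19.6  (via N30)
N20: 21.7  (via N30)
Shortest route: N37 → N12 → N27 → N30 → N20 = 21.7 ms.

21.7 ms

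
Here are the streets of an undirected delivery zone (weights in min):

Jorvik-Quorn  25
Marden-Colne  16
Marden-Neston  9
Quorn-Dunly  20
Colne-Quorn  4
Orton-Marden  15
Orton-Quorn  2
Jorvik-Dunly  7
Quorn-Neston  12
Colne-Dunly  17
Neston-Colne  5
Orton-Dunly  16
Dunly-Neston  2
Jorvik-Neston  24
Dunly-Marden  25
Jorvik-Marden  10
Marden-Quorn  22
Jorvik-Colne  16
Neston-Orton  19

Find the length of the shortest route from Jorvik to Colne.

14 min

Running Dijkstra from Jorvik:
Jorvik: 0
Dunly: 7  (via Jorvik)
Neston: 9  (via Dunly)
Marden: 10  (via Jorvik)
Colne: 14  (via Neston)
Shortest route: Jorvik–Dunly–Neston–Colne = 14 min.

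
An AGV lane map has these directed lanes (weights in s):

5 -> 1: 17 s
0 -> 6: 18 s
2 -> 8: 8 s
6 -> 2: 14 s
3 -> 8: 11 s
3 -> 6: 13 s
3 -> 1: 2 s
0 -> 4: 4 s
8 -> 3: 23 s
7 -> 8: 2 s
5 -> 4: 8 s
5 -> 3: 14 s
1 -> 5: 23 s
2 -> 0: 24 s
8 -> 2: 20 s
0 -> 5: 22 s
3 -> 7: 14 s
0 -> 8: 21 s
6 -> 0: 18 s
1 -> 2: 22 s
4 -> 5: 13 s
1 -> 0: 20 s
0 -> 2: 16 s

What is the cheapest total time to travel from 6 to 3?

45 s

Running Dijkstra from 6:
6: 0
2: 14  (via 6)
0: 18  (via 6)
4: 22  (via 0)
8: 22  (via 2)
5: 35  (via 4)
3: 45  (via 8)
Shortest route: 6 → 2 → 8 → 3 = 45 s.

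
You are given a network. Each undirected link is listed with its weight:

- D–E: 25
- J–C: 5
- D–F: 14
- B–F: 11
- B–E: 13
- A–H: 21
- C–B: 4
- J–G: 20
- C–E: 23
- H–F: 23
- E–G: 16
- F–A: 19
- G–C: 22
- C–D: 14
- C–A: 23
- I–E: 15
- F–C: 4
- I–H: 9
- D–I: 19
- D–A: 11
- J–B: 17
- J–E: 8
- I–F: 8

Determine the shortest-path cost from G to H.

Running Dijkstra from G:
G: 0
E: 16  (via G)
J: 20  (via G)
C: 22  (via G)
B: 26  (via C)
F: 26  (via C)
I: 31  (via E)
D: 36  (via C)
H: 40  (via I)
Shortest route: G → E → I → H = 40.

40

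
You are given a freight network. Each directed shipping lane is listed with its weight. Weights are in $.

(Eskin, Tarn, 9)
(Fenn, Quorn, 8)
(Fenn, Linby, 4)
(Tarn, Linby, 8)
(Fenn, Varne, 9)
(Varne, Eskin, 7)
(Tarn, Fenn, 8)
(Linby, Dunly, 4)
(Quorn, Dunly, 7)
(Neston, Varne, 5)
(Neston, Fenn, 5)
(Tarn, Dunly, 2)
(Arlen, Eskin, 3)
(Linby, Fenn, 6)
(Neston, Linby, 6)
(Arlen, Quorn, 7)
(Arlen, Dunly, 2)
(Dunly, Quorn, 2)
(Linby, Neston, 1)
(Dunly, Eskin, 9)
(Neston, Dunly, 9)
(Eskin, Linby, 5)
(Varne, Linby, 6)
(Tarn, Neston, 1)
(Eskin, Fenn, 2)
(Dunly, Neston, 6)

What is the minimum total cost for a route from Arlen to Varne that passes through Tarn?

$18

Shortest Arlen→Tarn: Arlen–Eskin–Tarn = 12
Best Tarn to Varne: Tarn–Neston–Varne costing 6
Total via Tarn: 12 + 6 = $18.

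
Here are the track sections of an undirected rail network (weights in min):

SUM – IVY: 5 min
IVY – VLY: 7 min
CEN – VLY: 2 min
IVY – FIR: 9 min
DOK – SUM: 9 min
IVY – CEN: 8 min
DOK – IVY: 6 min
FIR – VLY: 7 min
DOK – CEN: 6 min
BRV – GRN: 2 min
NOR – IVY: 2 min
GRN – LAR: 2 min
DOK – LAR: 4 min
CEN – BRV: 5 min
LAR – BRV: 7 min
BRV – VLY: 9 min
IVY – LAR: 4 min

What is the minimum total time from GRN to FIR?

15 min

Enumerating some paths:
GRN - BRV - VLY - FIR: 2+9+7 = 18
GRN - LAR - IVY - VLY - FIR: 2+4+7+7 = 20
GRN - LAR - IVY - FIR: 2+4+9 = 15
GRN - BRV - CEN - VLY - FIR: 2+5+2+7 = 16
The minimum is 15 min via GRN - LAR - IVY - FIR.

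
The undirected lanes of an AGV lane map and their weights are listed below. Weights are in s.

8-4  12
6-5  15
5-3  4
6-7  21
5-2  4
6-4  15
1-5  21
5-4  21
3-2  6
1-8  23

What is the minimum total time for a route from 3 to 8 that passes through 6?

Shortest 3→6: 3 → 5 → 6 = 19
Shortest 6→8: 6 → 4 → 8 = 27
Total via 6: 19 + 27 = 46 s.

46 s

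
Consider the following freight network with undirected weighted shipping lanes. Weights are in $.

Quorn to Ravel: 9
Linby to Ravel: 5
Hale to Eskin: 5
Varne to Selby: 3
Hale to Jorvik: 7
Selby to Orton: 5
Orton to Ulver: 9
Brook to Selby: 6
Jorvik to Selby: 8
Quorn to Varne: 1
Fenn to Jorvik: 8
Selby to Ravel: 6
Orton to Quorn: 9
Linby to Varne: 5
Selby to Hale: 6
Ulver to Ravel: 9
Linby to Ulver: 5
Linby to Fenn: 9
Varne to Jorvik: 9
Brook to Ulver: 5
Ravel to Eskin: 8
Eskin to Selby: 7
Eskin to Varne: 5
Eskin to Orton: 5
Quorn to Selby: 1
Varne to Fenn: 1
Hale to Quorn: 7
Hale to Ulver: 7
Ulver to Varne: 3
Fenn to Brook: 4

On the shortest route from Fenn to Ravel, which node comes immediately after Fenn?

Varne

Candidate routes:
Fenn–Varne–Quorn–Ravel: 1+1+9 = 11
Fenn–Varne–Selby–Ravel: 1+3+6 = 10
Fenn–Varne–Quorn–Selby–Ravel: 1+1+1+6 = 9
Fenn–Varne–Linby–Ravel: 1+5+5 = 11
The minimum is $9 via Fenn–Varne–Quorn–Selby–Ravel.
So from Fenn the first move is to Varne.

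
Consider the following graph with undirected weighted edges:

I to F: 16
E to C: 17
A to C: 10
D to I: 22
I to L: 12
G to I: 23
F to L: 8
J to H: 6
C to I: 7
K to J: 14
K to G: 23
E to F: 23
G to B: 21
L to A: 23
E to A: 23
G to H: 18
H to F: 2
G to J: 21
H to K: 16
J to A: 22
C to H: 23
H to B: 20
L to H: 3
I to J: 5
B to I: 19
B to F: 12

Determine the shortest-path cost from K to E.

41

Compare a few routes:
K → H → L → F → E: 16+3+8+23 = 50
K → J → H → F → E: 14+6+2+23 = 45
K → J → I → C → E: 14+5+7+17 = 43
K → H → F → E: 16+2+23 = 41
The minimum is 41 via K → H → F → E.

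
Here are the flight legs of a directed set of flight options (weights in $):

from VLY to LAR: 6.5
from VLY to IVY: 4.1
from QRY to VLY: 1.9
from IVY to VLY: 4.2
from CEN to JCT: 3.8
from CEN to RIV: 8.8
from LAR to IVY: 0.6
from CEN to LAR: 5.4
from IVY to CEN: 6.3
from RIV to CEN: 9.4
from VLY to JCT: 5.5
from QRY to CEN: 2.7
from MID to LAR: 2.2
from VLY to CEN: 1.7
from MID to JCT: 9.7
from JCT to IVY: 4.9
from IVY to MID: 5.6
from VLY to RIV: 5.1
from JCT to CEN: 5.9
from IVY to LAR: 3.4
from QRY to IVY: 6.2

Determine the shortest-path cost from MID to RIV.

Settle nodes by increasing distance from MID:
MID: 0
LAR: 2.2  (via MID)
IVY: 2.8  (via LAR)
VLY: 7  (via IVY)
CEN: 8.7  (via VLY)
JCT: 9.7  (via MID)
RIV: 12.1  (via VLY)
Shortest route: MID → LAR → IVY → VLY → RIV = $12.1.

$12.1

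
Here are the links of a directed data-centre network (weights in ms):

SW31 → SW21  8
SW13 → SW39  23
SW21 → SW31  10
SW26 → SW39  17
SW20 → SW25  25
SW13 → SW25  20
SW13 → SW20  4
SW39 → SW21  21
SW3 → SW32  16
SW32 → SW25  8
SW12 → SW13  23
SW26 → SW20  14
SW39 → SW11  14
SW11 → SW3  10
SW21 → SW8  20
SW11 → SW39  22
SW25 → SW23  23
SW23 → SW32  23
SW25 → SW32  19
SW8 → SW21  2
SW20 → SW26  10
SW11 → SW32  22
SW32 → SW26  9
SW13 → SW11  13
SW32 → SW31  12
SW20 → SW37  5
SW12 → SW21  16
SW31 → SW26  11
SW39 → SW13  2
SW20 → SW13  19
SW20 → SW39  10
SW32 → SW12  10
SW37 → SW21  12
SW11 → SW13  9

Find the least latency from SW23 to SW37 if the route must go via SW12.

65 ms

Shortest SW23→SW12: SW23–SW32–SW12 = 33
Shortest SW12→SW37: SW12–SW13–SW20–SW37 = 32
Total via SW12: 33 + 32 = 65 ms.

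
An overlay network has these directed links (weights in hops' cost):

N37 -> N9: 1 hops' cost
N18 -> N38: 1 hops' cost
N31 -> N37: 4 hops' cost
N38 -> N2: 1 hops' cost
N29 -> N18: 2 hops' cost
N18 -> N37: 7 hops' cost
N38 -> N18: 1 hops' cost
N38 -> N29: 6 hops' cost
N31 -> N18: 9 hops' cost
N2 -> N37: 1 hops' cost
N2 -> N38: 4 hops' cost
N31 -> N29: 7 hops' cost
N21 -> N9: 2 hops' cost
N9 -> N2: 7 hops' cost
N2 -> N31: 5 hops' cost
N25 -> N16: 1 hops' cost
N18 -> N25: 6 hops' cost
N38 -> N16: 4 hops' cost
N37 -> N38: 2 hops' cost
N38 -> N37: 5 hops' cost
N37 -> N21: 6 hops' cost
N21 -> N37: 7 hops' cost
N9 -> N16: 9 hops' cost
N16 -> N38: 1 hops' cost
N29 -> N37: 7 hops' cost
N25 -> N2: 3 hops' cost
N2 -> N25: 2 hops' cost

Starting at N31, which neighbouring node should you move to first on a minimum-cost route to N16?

Enumerating some paths:
N31–N18–N38–N16: 9+1+4 = 14
N31–N37–N38–N16: 4+2+4 = 10
Cheapest is N31–N37–N38–N16 at 10 hops' cost.
So from N31 the first move is to N37.

N37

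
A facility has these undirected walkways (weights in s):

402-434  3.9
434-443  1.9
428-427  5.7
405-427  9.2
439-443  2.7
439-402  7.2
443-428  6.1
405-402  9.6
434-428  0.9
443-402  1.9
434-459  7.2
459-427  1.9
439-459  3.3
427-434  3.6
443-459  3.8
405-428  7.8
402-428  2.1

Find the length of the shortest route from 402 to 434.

3 s

Enumerating some paths:
402–443–434: 1.9+1.9 = 3.8
402–428–434: 2.1+0.9 = 3
The minimum is 3 s via 402–428–434.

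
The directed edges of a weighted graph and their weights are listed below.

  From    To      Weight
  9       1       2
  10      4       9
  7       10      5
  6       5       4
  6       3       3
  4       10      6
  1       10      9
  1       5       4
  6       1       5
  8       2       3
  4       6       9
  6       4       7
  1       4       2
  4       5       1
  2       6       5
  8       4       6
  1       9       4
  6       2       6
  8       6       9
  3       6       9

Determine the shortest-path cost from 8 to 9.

Enumerating some paths:
8 → 2 → 6 → 1 → 9: 3+5+5+4 = 17
8 → 6 → 1 → 9: 9+5+4 = 18
Cheapest is 8 → 2 → 6 → 1 → 9 at 17.

17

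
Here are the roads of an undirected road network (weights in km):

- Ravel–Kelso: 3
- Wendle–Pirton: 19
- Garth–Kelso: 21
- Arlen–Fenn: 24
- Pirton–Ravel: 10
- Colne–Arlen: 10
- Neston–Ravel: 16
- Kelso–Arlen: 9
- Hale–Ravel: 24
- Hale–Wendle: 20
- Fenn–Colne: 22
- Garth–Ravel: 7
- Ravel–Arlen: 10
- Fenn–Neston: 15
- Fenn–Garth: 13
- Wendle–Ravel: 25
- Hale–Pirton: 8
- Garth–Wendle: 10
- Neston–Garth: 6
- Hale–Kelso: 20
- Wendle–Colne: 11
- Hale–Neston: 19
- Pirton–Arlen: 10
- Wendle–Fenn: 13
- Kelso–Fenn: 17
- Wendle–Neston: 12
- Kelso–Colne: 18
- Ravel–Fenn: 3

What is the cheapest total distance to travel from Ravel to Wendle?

Settle nodes by increasing distance from Ravel:
Ravel: 0
Kelso: 3  (via Ravel)
Fenn: 3  (via Ravel)
Garth: 7  (via Ravel)
Arlen: 10  (via Ravel)
Pirton: 10  (via Ravel)
Neston: 13  (via Garth)
Wendle: 16  (via Fenn)
Shortest route: Ravel → Fenn → Wendle = 16 km.

16 km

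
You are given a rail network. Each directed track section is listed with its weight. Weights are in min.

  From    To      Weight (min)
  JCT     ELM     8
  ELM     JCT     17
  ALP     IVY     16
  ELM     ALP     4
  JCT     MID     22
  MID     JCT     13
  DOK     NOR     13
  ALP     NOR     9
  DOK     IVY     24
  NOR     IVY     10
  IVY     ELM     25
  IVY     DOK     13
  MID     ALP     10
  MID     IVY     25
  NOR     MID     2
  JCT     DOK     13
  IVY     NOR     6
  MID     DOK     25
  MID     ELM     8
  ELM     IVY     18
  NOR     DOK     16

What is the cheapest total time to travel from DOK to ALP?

Compare a few routes:
DOK → NOR → MID → ALP: 13+2+10 = 25
DOK → NOR → MID → ELM → ALP: 13+2+8+4 = 27
Cheapest is DOK → NOR → MID → ALP at 25 min.

25 min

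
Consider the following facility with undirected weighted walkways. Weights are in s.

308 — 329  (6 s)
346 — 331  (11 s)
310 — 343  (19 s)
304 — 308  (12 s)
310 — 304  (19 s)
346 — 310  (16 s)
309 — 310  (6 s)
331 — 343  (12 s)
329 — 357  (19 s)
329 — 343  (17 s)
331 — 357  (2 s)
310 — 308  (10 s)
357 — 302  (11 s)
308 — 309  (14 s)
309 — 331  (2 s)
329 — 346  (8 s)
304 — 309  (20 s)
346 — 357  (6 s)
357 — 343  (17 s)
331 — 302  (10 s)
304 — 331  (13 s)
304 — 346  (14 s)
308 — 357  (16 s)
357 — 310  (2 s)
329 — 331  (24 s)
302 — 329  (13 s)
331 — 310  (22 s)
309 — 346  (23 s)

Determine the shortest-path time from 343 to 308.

23 s

Enumerating some paths:
343 → 329 → 308: 17+6 = 23
343 → 331 → 357 → 310 → 308: 12+2+2+10 = 26
343 → 357 → 310 → 308: 17+2+10 = 29
343 → 331 → 309 → 308: 12+2+14 = 28
Cheapest is 343 → 329 → 308 at 23 s.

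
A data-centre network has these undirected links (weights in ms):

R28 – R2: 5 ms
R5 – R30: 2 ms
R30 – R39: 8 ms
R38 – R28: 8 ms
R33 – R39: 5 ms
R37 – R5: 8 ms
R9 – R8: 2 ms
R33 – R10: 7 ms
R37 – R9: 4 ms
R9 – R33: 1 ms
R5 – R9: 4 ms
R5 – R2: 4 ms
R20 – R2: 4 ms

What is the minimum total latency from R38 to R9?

Enumerating some paths:
R38–R28–R2–R5–R9: 8+5+4+4 = 21
R38–R28–R2–R5–R37–R9: 8+5+4+8+4 = 29
Cheapest is R38–R28–R2–R5–R9 at 21 ms.

21 ms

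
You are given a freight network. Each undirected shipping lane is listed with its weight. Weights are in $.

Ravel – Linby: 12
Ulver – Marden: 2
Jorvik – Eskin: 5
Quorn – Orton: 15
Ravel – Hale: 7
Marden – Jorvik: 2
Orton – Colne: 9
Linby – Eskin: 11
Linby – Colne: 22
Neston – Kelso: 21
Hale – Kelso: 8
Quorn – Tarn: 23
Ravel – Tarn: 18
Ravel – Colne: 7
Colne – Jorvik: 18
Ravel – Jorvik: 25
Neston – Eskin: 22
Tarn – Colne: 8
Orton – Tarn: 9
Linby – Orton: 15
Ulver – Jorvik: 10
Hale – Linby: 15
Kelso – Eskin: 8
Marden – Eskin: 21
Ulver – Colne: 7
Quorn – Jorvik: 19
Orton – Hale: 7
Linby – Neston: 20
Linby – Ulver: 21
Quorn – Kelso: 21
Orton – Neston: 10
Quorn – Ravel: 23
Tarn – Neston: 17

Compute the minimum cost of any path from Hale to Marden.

$23

Candidate routes:
Hale - Orton - Colne - Ulver - Marden: 7+9+7+2 = 25
Hale - Orton - Tarn - Colne - Ulver - Marden: 7+9+8+7+2 = 33
Hale - Kelso - Eskin - Jorvik - Marden: 8+8+5+2 = 23
Hale - Ravel - Colne - Ulver - Jorvik - Marden: 7+7+7+10+2 = 33
Cheapest is Hale - Kelso - Eskin - Jorvik - Marden at $23.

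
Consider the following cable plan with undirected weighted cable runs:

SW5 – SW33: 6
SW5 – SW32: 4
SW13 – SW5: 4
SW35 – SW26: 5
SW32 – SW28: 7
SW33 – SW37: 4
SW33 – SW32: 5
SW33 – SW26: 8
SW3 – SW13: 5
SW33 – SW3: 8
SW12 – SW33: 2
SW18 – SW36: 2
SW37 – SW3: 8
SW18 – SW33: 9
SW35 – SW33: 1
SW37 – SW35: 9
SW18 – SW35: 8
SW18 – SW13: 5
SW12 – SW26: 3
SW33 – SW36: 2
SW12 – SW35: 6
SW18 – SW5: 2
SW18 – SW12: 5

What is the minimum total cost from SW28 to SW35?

Settle nodes by increasing distance from SW28:
SW28: 0
SW32: 7  (via SW28)
SW5: 11  (via SW32)
SW33: 12  (via SW32)
SW18: 13  (via SW5)
SW35: 13  (via SW33)
Shortest route: SW28–SW32–SW33–SW35 = 13.

13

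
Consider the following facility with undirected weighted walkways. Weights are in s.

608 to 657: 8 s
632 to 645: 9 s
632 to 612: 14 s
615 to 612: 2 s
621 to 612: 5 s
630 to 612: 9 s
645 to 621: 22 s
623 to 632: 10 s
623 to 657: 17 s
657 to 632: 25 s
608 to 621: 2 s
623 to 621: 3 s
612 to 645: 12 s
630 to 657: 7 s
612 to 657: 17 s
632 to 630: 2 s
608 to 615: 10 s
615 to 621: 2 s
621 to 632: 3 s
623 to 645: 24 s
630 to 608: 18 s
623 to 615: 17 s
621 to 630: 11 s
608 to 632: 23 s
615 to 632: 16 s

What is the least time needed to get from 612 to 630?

Compare a few routes:
612–621–632–630: 5+3+2 = 10
612–630: 9 = 9
The minimum is 9 s via 612–630.

9 s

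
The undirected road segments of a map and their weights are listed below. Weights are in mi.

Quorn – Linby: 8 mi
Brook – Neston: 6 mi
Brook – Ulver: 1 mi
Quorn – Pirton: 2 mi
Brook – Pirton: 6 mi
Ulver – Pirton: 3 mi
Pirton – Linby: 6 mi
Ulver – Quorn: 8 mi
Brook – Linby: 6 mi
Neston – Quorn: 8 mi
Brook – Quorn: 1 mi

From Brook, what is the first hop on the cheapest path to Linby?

Linby

Compare a few routes:
Brook → Quorn → Linby: 1+8 = 9
Brook → Ulver → Pirton → Linby: 1+3+6 = 10
Brook → Linby: 6 = 6
Brook → Quorn → Pirton → Linby: 1+2+6 = 9
Cheapest is Brook → Linby at 6 mi.
So from Brook the first move is to Linby.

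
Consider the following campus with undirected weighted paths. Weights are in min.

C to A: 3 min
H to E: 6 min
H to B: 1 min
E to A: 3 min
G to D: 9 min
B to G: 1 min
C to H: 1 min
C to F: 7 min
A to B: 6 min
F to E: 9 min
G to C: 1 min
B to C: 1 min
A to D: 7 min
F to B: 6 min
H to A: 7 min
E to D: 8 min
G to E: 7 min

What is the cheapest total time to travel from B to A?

Compare a few routes:
B–H–C–A: 1+1+3 = 5
B–C–A: 1+3 = 4
B–G–C–A: 1+1+3 = 5
B–A: 6 = 6
The minimum is 4 min via B–C–A.

4 min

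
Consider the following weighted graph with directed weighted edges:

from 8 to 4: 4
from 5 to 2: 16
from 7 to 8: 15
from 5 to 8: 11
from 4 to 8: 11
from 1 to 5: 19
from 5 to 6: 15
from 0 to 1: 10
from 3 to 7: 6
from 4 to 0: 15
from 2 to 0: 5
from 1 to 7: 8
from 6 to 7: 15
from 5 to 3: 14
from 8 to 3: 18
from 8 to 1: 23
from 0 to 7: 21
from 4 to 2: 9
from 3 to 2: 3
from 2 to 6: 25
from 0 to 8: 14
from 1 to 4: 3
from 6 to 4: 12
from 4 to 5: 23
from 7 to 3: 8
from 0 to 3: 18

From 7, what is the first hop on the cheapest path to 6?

Candidate routes:
7–8–4–2–6: 15+4+9+25 = 53
7–8–4–5–6: 15+4+23+15 = 57
7–3–2–0–1–5–6: 8+3+5+10+19+15 = 60
7–3–2–6: 8+3+25 = 36
Cheapest is 7–3–2–6 at 36.
So from 7 the first move is to 3.

3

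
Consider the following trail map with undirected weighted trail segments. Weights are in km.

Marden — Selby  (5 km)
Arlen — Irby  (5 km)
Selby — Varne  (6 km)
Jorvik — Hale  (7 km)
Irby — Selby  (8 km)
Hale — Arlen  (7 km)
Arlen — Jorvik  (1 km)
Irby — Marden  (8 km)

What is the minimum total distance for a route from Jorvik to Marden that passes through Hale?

Best Jorvik to Hale: Jorvik → Hale costing 7
Shortest Hale→Marden: Hale → Arlen → Irby → Marden = 20
Total via Hale: 7 + 20 = 27 km.

27 km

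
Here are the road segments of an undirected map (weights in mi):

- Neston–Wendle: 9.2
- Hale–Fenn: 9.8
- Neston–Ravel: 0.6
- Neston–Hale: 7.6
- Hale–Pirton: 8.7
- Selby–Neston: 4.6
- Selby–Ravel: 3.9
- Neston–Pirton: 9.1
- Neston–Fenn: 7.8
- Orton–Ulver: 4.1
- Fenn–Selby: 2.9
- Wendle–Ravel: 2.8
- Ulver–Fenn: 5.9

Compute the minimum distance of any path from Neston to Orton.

Enumerating some paths:
Neston - Selby - Fenn - Ulver - Orton: 4.6+2.9+5.9+4.1 = 17.5
Neston - Ravel - Selby - Fenn - Ulver - Orton: 0.6+3.9+2.9+5.9+4.1 = 17.4
Cheapest is Neston - Ravel - Selby - Fenn - Ulver - Orton at 17.4 mi.

17.4 mi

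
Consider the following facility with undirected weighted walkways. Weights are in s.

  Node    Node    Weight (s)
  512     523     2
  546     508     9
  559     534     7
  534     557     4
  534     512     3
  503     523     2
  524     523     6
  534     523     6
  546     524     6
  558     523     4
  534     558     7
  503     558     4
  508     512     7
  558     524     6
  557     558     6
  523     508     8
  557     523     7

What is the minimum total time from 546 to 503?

Enumerating some paths:
546–524–523–503: 6+6+2 = 14
546–524–558–503: 6+6+4 = 16
The minimum is 14 s via 546–524–523–503.

14 s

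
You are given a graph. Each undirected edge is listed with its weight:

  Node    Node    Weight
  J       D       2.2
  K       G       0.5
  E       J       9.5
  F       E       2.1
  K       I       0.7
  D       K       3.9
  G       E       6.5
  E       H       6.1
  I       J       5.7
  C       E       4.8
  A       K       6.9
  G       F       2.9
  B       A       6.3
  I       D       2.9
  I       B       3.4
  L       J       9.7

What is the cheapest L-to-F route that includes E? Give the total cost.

Shortest L→E: L–J–E = 19.2
Best E to F: E–F costing 2.1
Total via E: 19.2 + 2.1 = 21.3.

21.3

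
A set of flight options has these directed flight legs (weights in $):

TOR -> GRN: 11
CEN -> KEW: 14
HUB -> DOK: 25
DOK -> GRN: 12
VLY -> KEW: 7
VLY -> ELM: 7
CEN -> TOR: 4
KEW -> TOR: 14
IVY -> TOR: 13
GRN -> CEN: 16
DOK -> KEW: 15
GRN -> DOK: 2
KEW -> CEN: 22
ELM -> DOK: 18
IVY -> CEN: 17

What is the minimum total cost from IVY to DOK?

$26

Enumerating some paths:
IVY - TOR - GRN - DOK: 13+11+2 = 26
IVY - CEN - TOR - GRN - DOK: 17+4+11+2 = 34
The minimum is $26 via IVY - TOR - GRN - DOK.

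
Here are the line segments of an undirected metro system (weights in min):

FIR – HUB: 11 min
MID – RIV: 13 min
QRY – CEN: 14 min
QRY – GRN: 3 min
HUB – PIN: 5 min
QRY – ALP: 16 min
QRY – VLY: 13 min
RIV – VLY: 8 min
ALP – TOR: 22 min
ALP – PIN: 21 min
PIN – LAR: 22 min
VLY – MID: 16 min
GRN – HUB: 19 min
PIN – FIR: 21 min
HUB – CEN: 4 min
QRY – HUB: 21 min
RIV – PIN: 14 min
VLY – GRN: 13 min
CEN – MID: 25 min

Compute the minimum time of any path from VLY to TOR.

Settle nodes by increasing distance from VLY:
VLY: 0
RIV: 8  (via VLY)
GRN: 13  (via VLY)
QRY: 13  (via VLY)
MID: 16  (via VLY)
PIN: 22  (via RIV)
CEN: 27  (via QRY)
HUB: 27  (via PIN)
ALP: 29  (via QRY)
FIR: 38  (via HUB)
LAR: 44  (via PIN)
TOR: 51  (via ALP)
Shortest route: VLY–QRY–ALP–TOR = 51 min.

51 min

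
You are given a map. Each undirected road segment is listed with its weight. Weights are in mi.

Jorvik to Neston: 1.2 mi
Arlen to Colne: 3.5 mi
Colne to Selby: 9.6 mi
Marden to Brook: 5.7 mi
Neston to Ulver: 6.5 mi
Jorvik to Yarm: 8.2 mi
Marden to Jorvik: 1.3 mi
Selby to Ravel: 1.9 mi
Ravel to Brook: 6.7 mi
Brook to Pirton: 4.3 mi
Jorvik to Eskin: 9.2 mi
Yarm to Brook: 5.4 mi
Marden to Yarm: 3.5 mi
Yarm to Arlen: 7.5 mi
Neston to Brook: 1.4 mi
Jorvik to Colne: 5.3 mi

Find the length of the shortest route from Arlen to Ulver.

16.5 mi

Settle nodes by increasing distance from Arlen:
Arlen: 0
Colne: 3.5  (via Arlen)
Yarm: 7.5  (via Arlen)
Jorvik: 8.8  (via Colne)
Neston: 10  (via Jorvik)
Marden: 10.1  (via Jorvik)
Brook: 11.4  (via Neston)
Selby: 13.1  (via Colne)
Ravel: 15  (via Selby)
Pirton: 15.7  (via Brook)
Ulver: 16.5  (via Neston)
Shortest route: Arlen → Colne → Jorvik → Neston → Ulver = 16.5 mi.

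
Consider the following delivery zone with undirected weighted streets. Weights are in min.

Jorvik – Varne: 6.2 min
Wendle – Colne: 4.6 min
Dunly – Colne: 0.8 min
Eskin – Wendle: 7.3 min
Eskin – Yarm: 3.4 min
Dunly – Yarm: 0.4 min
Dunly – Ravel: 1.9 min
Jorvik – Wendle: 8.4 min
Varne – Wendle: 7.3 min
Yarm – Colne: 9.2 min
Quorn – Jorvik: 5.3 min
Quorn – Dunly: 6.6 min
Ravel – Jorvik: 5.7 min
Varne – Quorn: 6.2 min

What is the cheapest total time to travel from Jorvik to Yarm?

8 min

Running Dijkstra from Jorvik:
Jorvik: 0
Quorn: 5.3  (via Jorvik)
Ravel: 5.7  (via Jorvik)
Varne: 6.2  (via Jorvik)
Dunly: 7.6  (via Ravel)
Yarm: 8  (via Dunly)
Shortest route: Jorvik → Ravel → Dunly → Yarm = 8 min.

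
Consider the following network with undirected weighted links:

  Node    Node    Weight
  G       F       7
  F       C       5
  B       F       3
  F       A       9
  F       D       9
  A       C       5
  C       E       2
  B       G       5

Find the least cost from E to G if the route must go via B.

Shortest E→B: E–C–F–B = 10
Best B to G: B–G costing 5
Total via B: 10 + 5 = 15.

15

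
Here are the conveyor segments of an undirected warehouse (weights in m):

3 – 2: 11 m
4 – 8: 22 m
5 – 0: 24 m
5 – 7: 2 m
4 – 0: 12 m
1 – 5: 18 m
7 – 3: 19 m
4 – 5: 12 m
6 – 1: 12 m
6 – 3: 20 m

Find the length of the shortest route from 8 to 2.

66 m

Candidate routes:
8 - 4 - 0 - 5 - 7 - 3 - 2: 22+12+24+2+19+11 = 90
8 - 4 - 0 - 5 - 1 - 6 - 3 - 2: 22+12+24+18+12+20+11 = 119
8 - 4 - 5 - 7 - 3 - 2: 22+12+2+19+11 = 66
8 - 4 - 5 - 1 - 6 - 3 - 2: 22+12+18+12+20+11 = 95
Cheapest is 8 - 4 - 5 - 7 - 3 - 2 at 66 m.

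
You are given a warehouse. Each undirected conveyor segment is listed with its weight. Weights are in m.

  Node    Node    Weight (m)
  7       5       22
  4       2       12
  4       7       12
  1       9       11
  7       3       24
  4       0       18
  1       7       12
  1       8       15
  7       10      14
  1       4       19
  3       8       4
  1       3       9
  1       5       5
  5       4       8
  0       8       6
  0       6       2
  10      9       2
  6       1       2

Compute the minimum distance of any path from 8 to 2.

Enumerating some paths:
8–0–6–1–5–4–2: 6+2+2+5+8+12 = 35
8–0–4–2: 6+18+12 = 36
Cheapest is 8–0–6–1–5–4–2 at 35 m.

35 m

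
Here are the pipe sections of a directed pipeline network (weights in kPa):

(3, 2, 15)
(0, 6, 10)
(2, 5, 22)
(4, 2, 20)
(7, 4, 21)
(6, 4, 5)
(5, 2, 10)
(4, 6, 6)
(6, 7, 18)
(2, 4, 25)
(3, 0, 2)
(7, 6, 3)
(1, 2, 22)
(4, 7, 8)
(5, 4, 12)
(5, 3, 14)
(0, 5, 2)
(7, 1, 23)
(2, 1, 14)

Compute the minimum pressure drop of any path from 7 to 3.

64 kPa

Enumerating some paths:
7 → 6 → 4 → 2 → 5 → 3: 3+5+20+22+14 = 64
7 → 4 → 2 → 5 → 3: 21+20+22+14 = 77
Cheapest is 7 → 6 → 4 → 2 → 5 → 3 at 64 kPa.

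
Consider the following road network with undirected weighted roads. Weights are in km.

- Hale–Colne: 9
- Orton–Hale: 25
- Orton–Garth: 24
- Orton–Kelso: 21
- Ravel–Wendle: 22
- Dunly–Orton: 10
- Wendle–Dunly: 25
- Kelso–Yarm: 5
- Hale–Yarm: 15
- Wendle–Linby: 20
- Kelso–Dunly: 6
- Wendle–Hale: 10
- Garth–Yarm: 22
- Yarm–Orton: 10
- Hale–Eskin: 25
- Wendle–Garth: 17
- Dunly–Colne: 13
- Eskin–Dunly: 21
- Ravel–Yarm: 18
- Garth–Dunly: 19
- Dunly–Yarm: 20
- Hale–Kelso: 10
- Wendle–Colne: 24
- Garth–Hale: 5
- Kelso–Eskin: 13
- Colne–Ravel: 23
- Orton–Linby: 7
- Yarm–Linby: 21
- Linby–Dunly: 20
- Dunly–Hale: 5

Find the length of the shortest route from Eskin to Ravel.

Running Dijkstra from Eskin:
Eskin: 0
Kelso: 13  (via Eskin)
Yarm: 18  (via Kelso)
Dunly: 19  (via Kelso)
Hale: 23  (via Kelso)
Orton: 28  (via Yarm)
Garth: 28  (via Hale)
Colne: 32  (via Dunly)
Wendle: 33  (via Hale)
Linby: 35  (via Orton)
Ravel: 36  (via Yarm)
Shortest route: Eskin → Kelso → Yarm → Ravel = 36 km.

36 km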